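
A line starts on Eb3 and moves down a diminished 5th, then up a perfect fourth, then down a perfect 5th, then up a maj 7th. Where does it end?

Eb3 down a diminished fifth → A2 (6 semitones).
A2 up a perfect fourth → D3 (5 semitones).
D3 down a perfect fifth → G2 (7 semitones).
Up a major seventh from G2: F#3 (11 semitones up).

F#3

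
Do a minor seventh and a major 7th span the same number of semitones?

A minor seventh spans 10 semitones; a major seventh spans 11 semitones. They differ by 1.

No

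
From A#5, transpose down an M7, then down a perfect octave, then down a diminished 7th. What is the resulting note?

C##3

A major seventh down from A#5 is B4.
Down a perfect octave from B4: B3 (12 semitones down).
B3 down a diminished seventh → C##3 (9 semitones).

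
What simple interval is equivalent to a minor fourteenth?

Subtracting seven from the interval number removes an octave: 14 − 7 = 7.
So a minor fourteenth is an octave plus a minor seventh. The quality is unchanged.

m7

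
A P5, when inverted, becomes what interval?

Inverted interval numbers add to nine, so a fifth pairs with a fourth (5 + 4 = 9).
The quality also flips — perfect stays perfect — giving a perfect fourth.

perfect 4th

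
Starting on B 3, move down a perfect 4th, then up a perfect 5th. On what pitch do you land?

C sharp 4

A perfect fourth down from B3 is F#3.
A perfect fifth up from F#3 is C#4.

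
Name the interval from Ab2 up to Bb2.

A to B spans two letter names (A-B) — that makes it a second of some quality.
Ab2 to Bb2 is 2 semitones, matching the major second exactly, so the quality is major.

major second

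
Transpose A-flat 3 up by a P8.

An octave keeps the letter name A, an octave up from A.
A perfect octave is 12 semitones; 12 semitones up from Ab3 gives Ab4.

A-flat 4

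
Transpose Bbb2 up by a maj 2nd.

Cb3

Counting two letter names up from B lands on C.
A major second spans 2 semitones, so from Bbb2 the target pitch is Cb3.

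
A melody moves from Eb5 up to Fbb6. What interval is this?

diminished ninth

E to F spans two letter names (E-F), plus an octave: a ninth.
Eb5 to Fbb6 spans 12 semitones — two semitones narrower than the major ninth (14) — giving a diminished ninth.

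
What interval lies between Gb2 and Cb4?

G to C spans four letter names (G-A-B-C), plus an octave — that makes it an eleventh of some quality.
The perfect eleventh spans 17 semitones, and Gb2 to Cb4 is exactly 17 semitones — so this is a perfect eleventh.
(Equivalently, a compound perfect fourth: a perfect fourth plus an octave.)

perfect eleventh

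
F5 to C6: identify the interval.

F to C spans five letter names (F-G-A-B-C): a fifth.
Counting semitones, F5→C6 is 7, which is the perfect fifth.

P5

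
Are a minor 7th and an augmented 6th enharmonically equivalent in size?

A minor seventh spans 10 semitones, and an augmented sixth also spans 10 semitones — they're enharmonic.

Yes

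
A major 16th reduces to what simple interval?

major 2nd

Each octave removed subtracts seven from the number: 16 − 14 = 2.
That makes a major sixteenth a compound major second — 2 octaves plus a major second.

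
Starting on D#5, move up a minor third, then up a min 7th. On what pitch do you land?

D#5 up a minor third → F#5 (3 semitones).
F#5 up a minor seventh → E6 (10 semitones).

E6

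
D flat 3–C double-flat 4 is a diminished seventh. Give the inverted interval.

The rule of nine gives the new number: 9 − 7 = 2, so a seventh becomes a second.
Quality inverts too: diminished becomes augmented. That makes the inversion an augmented second.

augmented 2nd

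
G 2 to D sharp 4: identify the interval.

augmented 12th

G to D spans five letter names (G-A-B-C-D), plus an octave: a twelfth.
G2 to D#4 spans 20 semitones — one semitone wider than the perfect twelfth (19) — giving an augmented twelfth.
(Equivalently, a compound augmented fifth: an augmented fifth plus an octave.)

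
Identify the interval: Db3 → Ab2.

perfect fourth

Descending from Db3 to Ab2 is the same interval as ascending Ab2 to Db3.
A to D spans four letter names (A-B-C-D) — that makes it a fourth of some quality.
Counting semitones, Ab2→Db3 is 5, which is the perfect fourth.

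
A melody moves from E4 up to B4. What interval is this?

E to B spans five letter names (E-F-G-A-B) — that makes it a fifth of some quality.
The perfect fifth spans 7 semitones, and E4 to B4 is exactly 7 semitones — so this is a perfect fifth.

P5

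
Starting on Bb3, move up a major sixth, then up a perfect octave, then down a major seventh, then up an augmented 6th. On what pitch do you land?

F#5

Bb3 up a major sixth → G4 (9 semitones).
A perfect octave up from G4 is G5.
Down a major seventh from G5: Ab4 (11 semitones down).
An augmented sixth up from Ab4 is F#5.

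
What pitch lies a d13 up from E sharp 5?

C 7

Counting six letter names plus an octave up from E lands on C.
A diminished thirteenth is 19 semitones; 19 semitones up from E#5 gives C7.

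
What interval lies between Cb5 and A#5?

C to A spans six letter names (C-D-E-F-G-A): a sixth.
Cb5 to A#5 spans 11 semitones — two semitones wider than the major sixth (9) — giving a doubly augmented sixth.

AA6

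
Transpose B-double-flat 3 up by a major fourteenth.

The fourteenth's letter: B up seven letter names plus an octave → A.
A major fourteenth spans 23 semitones, so from Bbb3 the target pitch is Ab5.

A-flat 5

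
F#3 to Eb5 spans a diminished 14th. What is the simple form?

diminished seventh

Take out an octave (7 from the number): 14 − 7 = 7.
So a diminished fourteenth is an octave plus a diminished seventh. The quality is unchanged.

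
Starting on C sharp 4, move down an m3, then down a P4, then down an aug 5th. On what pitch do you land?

A minor third down from C#4 is A#3.
A#3 down a perfect fourth → E#3 (5 semitones).
Down an augmented fifth from E#3: A2 (8 semitones down).

A 2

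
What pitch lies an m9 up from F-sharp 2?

G 3

The ninth's letter: F up two letter names plus an octave → G.
A minor ninth is 13 semitones; 13 semitones up from F#2 gives G3.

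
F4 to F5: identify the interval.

F to F is the same letter name, plus an octave, so the interval is some kind of octave.
F4 to F5 is 12 semitones, matching the perfect octave exactly, so the quality is perfect.

perfect octave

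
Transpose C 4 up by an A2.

Counting two letter names up from C lands on D.
An augmented second is 3 semitones; 3 semitones up from C4 gives D#4.

D-sharp 4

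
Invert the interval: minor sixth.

M3

Interval numbers invert to sum to nine: 6 + 3 = 9, so a sixth inverts to a third.
The quality also flips — minor becomes major — giving a major third.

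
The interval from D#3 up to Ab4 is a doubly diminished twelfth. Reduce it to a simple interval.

Each octave removed subtracts seven from the number: 12 − 7 = 5.
Quality carries through unchanged, so the simple form is a doubly diminished fifth.

doubly diminished 5th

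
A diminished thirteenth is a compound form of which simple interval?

diminished sixth

Each octave removed subtracts seven from the number: 13 − 7 = 6.
That makes a diminished thirteenth a compound diminished sixth — an octave plus a diminished sixth.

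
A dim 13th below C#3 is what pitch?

E##1

Six letters down from C (plus an octave) reaches E.
A diminished thirteenth spans 19 semitones, so from C#3 the target pitch is E##1.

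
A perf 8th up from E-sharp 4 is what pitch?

An octave keeps the letter name E, an octave up from E.
A perfect octave spans 12 semitones, so from E#4 the target pitch is E#5.

E-sharp 5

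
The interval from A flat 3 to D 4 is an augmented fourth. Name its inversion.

The rule of nine gives the new number: 9 − 4 = 5, so a fourth becomes a fifth.
Quality inverts too: augmented becomes diminished. That makes the inversion a diminished fifth.

d5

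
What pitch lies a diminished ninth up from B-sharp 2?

C 4

Counting two letter names plus an octave up from B lands on C.
A diminished ninth is 12 semitones; 12 semitones up from B#2 gives C4.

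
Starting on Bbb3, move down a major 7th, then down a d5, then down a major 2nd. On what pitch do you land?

Bbb3 down a major seventh → Cbb3 (11 semitones).
Down a diminished fifth from Cbb3: Fb2 (6 semitones down).
Down a major second from Fb2: Ebb2 (2 semitones down).

Ebb2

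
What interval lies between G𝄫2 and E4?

doubly augmented thirteenth

G to E spans six letter names (G-A-B-C-D-E), plus an octave, so the interval is some kind of thirteenth.
The major thirteenth is 21 semitones; here we have 23, two semitones wider: doubly augmented.
(Equivalently, a compound doubly augmented sixth: a doubly augmented sixth plus an octave.)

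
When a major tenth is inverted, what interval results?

minor sixth

First reduce the compound major tenth to its simple form, a major third.
Inverted interval numbers add to nine, so a third pairs with a sixth (3 + 6 = 9).
Quality inverts too: major becomes minor. That makes the inversion a minor sixth.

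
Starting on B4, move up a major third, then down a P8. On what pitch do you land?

A major third up from B4 is D#5.
A perfect octave down from D#5 is D#4.

D#4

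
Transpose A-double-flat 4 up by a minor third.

C-double-flat 5

Counting three letter names up from A lands on C.
Moving 3 semitones up from Abb4 (the size of a minor third) reaches Cbb5.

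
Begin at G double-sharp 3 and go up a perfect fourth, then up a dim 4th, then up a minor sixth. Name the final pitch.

D 5

Up a perfect fourth from G##3: C##4 (5 semitones up).
C##4 up a diminished fourth → F#4 (4 semitones).
F#4 up a minor sixth → D5 (8 semitones).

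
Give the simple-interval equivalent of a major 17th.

major 3rd

Subtracting seven from the interval number removes an octave: 17 − 14 = 3.
So a major seventeenth is 2 octaves plus a major third. The quality is unchanged.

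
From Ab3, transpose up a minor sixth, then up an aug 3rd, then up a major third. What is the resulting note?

A minor sixth up from Ab3 is Fb4.
Up an augmented third from Fb4: A4 (5 semitones up).
A4 up a major third → C#5 (4 semitones).

C#5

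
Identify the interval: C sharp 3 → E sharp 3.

C to E spans three letter names (C-D-E): a third.
C#3 to E#3 is 4 semitones, matching the major third exactly, so the quality is major.

major 3rd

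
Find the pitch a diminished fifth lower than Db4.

The fifth takes the letter from D down to G.
A diminished fifth spans 6 semitones, so from Db4 the target pitch is G3.

G3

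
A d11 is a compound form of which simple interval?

d4

Subtracting seven from the interval number removes an octave: 11 − 7 = 4.
Quality carries through unchanged, so the simple form is a diminished fourth.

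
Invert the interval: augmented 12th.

diminished fourth

First reduce the compound augmented twelfth to its simple form, an augmented fifth.
Interval numbers invert to sum to nine: 5 + 4 = 9, so a fifth inverts to a fourth.
The quality also flips — augmented becomes diminished — giving a diminished fourth.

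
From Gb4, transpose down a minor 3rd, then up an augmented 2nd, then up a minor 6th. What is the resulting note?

D5

Gb4 down a minor third → Eb4 (3 semitones).
Up an augmented second from Eb4: F#4 (3 semitones up).
F#4 up a minor sixth → D5 (8 semitones).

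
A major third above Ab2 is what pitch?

Counting three letter names up from A lands on C.
Moving 4 semitones up from Ab2 (the size of a major third) reaches C3.

C3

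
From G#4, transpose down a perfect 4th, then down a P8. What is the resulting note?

D#3

A perfect fourth down from G#4 is D#4.
Down a perfect octave from D#4: D#3 (12 semitones down).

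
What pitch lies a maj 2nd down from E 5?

The second takes the letter from E down to D.
Moving 2 semitones down from E5 (the size of a major second) reaches D5.

D 5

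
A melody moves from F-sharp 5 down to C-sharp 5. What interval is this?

perfect fourth

Descending from F#5 to C#5 is the same interval as ascending C#5 to F#5.
C to F spans four letter names (C-D-E-F) — that makes it a fourth of some quality.
Counting semitones, C#5→F#5 is 5, which is the perfect fourth.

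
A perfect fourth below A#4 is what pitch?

E#4

Four letter names down from A: E.
Moving 5 semitones down from A#4 (the size of a perfect fourth) reaches E#4.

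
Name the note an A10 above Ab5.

Counting three letter names plus an octave up from A lands on C.
An augmented tenth spans 17 semitones, so from Ab5 the target pitch is C#7.

C#7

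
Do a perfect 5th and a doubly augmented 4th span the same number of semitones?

A perfect fifth = 7 semitones = a doubly augmented fourth; enharmonically equal.

Yes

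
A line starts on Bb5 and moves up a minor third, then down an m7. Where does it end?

Bb5 up a minor third → Db6 (3 semitones).
Down a minor seventh from Db6: Eb5 (10 semitones down).

Eb5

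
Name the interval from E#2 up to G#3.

E to G spans three letter names (E-F-G), plus an octave, so the interval is some kind of tenth.
A major tenth would be 16 semitones, but E#2 to G#3 is 15 — one semitone narrower, making it a minor tenth.
(Equivalently, a compound minor third: a minor third plus an octave.)

minor tenth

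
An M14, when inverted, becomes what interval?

First reduce the compound major fourteenth to its simple form, a major seventh.
Inverted interval numbers add to nine, so a seventh pairs with a second (7 + 2 = 9).
Quality inverts too: major becomes minor. That makes the inversion a minor second.

minor second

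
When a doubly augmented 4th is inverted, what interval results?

Inverted interval numbers add to nine, so a fourth pairs with a fifth (4 + 5 = 9).
And doubly augmented becomes doubly diminished under inversion, so we get a doubly diminished fifth.

doubly diminished 5th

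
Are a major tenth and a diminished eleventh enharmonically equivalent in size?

Yes

A major tenth = 16 semitones = a diminished eleventh; enharmonically equal.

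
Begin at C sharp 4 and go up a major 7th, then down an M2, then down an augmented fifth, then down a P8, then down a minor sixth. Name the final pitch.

C#4 up a major seventh → B#4 (11 semitones).
A major second down from B#4 is A#4.
Down an augmented fifth from A#4: D4 (8 semitones down).
D4 down a perfect octave → D3 (12 semitones).
A minor sixth down from D3 is F#2.

F sharp 2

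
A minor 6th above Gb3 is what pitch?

Six letter names up from G: E.
A minor sixth is 8 semitones; 8 semitones up from Gb3 gives Ebb4.

Ebb4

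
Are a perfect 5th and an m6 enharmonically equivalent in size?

No

A perfect fifth is 7 semitones but a minor sixth is 8 semitones — different sizes.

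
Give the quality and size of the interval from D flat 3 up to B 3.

D to B spans six letter names (D-E-F-G-A-B), so the interval is some kind of sixth.
Db3 to B3 spans 10 semitones — one semitone wider than the major sixth (9) — giving an augmented sixth.

A6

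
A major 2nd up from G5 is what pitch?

Two letter names up from G: A.
A major second is 2 semitones; 2 semitones up from G5 gives A5.

A5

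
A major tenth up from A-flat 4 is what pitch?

Counting three letter names plus an octave up from A lands on C.
A major tenth spans 16 semitones, so from Ab4 the target pitch is C6.

C 6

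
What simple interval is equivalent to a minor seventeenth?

minor third

Subtracting seven from the interval number removes an octave: 17 − 14 = 3.
So a minor seventeenth is 2 octaves plus a minor third. The quality is unchanged.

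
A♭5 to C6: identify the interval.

M3

A to C spans three letter names (A-B-C), so the interval is some kind of third.
Ab5 to C6 is 4 semitones, matching the major third exactly, so the quality is major.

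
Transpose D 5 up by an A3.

Counting three letter names up from D lands on F.
Moving 5 semitones up from D5 (the size of an augmented third) reaches F##5.

F double-sharp 5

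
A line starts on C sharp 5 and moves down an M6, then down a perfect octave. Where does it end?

E 3

Down a major sixth from C#5: E4 (9 semitones down).
Down a perfect octave from E4: E3 (12 semitones down).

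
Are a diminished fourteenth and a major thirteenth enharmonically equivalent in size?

A diminished fourteenth spans 21 semitones, and a major thirteenth also spans 21 semitones — they're enharmonic.

Yes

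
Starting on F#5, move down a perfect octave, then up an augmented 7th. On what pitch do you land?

E##5

A perfect octave down from F#5 is F#4.
F#4 up an augmented seventh → E##5 (12 semitones).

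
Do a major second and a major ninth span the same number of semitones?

A major second spans 2 semitones; a major ninth spans 14 semitones. They differ by 12.

No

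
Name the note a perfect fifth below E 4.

The fifth takes the letter from E down to A.
A perfect fifth is 7 semitones; 7 semitones down from E4 gives A3.

A 3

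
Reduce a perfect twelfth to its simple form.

perfect 5th

Subtracting seven from the interval number removes an octave: 12 − 7 = 5.
So a perfect twelfth is an octave plus a perfect fifth. The quality is unchanged.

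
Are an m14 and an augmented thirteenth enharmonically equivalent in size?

Yes

A minor fourteenth = 22 semitones = an augmented thirteenth; enharmonically equal.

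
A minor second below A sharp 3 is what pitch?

Two letter names down from A: G.
A minor second is 1 semitone; 1 semitone down from A#3 gives G##3.

G double-sharp 3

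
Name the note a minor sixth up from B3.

Counting six letter names up from B lands on G.
A minor sixth is 8 semitones; 8 semitones up from B3 gives G4.

G4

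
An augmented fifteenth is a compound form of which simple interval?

A8

Take out an octave (7 from the number): 15 − 7 = 8.
That makes an augmented fifteenth a compound augmented octave — an octave plus an augmented octave.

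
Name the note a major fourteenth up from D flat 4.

The fourteenth's letter: D up seven letter names plus an octave → C.
A major fourteenth is 23 semitones; 23 semitones up from Db4 gives C6.

C 6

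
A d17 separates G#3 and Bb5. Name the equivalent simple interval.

Each octave removed subtracts seven from the number: 17 − 14 = 3.
That makes a diminished seventeenth a compound diminished third — 2 octaves plus a diminished third.

d3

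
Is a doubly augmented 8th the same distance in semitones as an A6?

No

A doubly augmented octave spans 14 semitones; an augmented sixth spans 10 semitones. They differ by 4.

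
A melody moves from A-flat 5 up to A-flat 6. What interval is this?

perfect octave

A to A is the same letter name, plus an octave, so the interval is some kind of octave.
The perfect octave spans 12 semitones, and Ab5 to Ab6 is exactly 12 semitones — so this is a perfect octave.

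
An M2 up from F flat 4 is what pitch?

G flat 4

Two letter names up from F: G.
A major second spans 2 semitones, so from Fb4 the target pitch is Gb4.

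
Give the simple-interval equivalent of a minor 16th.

m2

Take out 2 octaves (14 from the number): 16 − 14 = 2.
That makes a minor sixteenth a compound minor second — 2 octaves plus a minor second.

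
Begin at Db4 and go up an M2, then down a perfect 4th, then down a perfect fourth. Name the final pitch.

F3

Up a major second from Db4: Eb4 (2 semitones up).
A perfect fourth down from Eb4 is Bb3.
Bb3 down a perfect fourth → F3 (5 semitones).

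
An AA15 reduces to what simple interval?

doubly augmented octave

Each octave removed subtracts seven from the number: 15 − 7 = 8.
That makes a doubly augmented fifteenth a compound doubly augmented octave — an octave plus a doubly augmented octave.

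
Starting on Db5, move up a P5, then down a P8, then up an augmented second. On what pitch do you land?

Up a perfect fifth from Db5: Ab5 (7 semitones up).
Down a perfect octave from Ab5: Ab4 (12 semitones down).
Up an augmented second from Ab4: B4 (3 semitones up).

B4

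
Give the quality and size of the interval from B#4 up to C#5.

B to C spans two letter names (B-C) — that makes it a second of some quality.
At 1 semitone, B#4→C#5 falls one short of a major second: minor.

minor second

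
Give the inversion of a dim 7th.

A2

The rule of nine gives the new number: 9 − 7 = 2, so a seventh becomes a second.
Quality inverts too: diminished becomes augmented. That makes the inversion an augmented second.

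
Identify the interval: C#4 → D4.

m2

C to D spans two letter names (C-D), so the interval is some kind of second.
At 1 semitone, C#4→D4 falls one short of a major second: minor.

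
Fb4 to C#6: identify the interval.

AA12

F to C spans five letter names (F-G-A-B-C), plus an octave: a twelfth.
The perfect twelfth is 19 semitones; here we have 21, two semitones wider: doubly augmented.
(Equivalently, a compound doubly augmented fifth: a doubly augmented fifth plus an octave.)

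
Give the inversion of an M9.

First reduce the compound major ninth to its simple form, a major second.
The rule of nine gives the new number: 9 − 2 = 7, so a second becomes a seventh.
And major becomes minor under inversion, so we get a minor seventh.

m7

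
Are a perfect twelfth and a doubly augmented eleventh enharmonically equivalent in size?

Yes

A perfect twelfth = 19 semitones = a doubly augmented eleventh; enharmonically equal.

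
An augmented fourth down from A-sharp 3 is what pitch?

Four letter names down from A: E.
An augmented fourth is 6 semitones; 6 semitones down from A#3 gives E3.

E 3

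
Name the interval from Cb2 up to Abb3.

minor thirteenth

C to A spans six letter names (C-D-E-F-G-A), plus an octave — that makes it a thirteenth of some quality.
Cb2 to Abb3 is 20 semitones, a half step short of the major thirteenth (21), so this is minor.
(Equivalently, a compound minor sixth: a minor sixth plus an octave.)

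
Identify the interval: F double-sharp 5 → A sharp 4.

Descending from F##5 to A#4 is the same interval as ascending A#4 to F##5.
A to F spans six letter names (A-B-C-D-E-F), so the interval is some kind of sixth.
Counting semitones, A#4→F##5 is 9, which is the major sixth.

M6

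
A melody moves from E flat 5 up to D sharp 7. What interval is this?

augmented fourteenth

E to D spans seven letter names (E-F-G-A-B-C-D), plus an octave: a fourteenth.
The major fourteenth is 23 semitones; here we have 24, one semitone wider: augmented.
(Equivalently, a compound augmented seventh: an augmented seventh plus an octave.)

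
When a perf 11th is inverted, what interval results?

perfect fifth

First reduce the compound perfect eleventh to its simple form, a perfect fourth.
The rule of nine gives the new number: 9 − 4 = 5, so a fourth becomes a fifth.
And perfect stays perfect under inversion, so we get a perfect fifth.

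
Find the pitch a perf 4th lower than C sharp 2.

G sharp 1

The fourth takes the letter from C down to G.
Moving 5 semitones down from C#2 (the size of a perfect fourth) reaches G#1.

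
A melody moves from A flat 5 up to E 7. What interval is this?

A12

A to E spans five letter names (A-B-C-D-E), plus an octave, so the interval is some kind of twelfth.
A perfect twelfth would be 19 semitones; Ab5 to E7 is 20, one semitone wider, so the interval is augmented.
(Equivalently, a compound augmented fifth: an augmented fifth plus an octave.)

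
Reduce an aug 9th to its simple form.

Subtracting seven from the interval number removes an octave: 9 − 7 = 2.
That makes an augmented ninth a compound augmented second — an octave plus an augmented second.

augmented second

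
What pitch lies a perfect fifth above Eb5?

Five letter names up from E: B.
A perfect fifth spans 7 semitones, so from Eb5 the target pitch is Bb5.

Bb5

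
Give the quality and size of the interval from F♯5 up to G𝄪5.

A2

F to G spans two letter names (F-G): a second.
A major second would be 2 semitones; F#5 to G##5 is 3, one semitone wider, so the interval is augmented.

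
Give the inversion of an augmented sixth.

diminished third

The rule of nine gives the new number: 9 − 6 = 3, so a sixth becomes a third.
The quality also flips — augmented becomes diminished — giving a diminished third.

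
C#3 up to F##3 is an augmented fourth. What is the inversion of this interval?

d5

Inverted interval numbers add to nine, so a fourth pairs with a fifth (4 + 5 = 9).
The quality also flips — augmented becomes diminished — giving a diminished fifth.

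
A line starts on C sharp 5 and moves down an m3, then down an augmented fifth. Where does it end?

C#5 down a minor third → A#4 (3 semitones).
A#4 down an augmented fifth → D4 (8 semitones).

D 4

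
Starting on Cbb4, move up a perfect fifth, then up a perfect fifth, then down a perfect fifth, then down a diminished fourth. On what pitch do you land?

Cbb4 up a perfect fifth → Gbb4 (7 semitones).
Gbb4 up a perfect fifth → Dbb5 (7 semitones).
A perfect fifth down from Dbb5 is Gbb4.
Down a diminished fourth from Gbb4: Db4 (4 semitones down).

Db4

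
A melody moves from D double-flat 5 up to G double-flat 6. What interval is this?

D to G spans four letter names (D-E-F-G), plus an octave — that makes it an eleventh of some quality.
Dbb5 to Gbb6 is 17 semitones, matching the perfect eleventh exactly, so the quality is perfect.
(Equivalently, a compound perfect fourth: a perfect fourth plus an octave.)

P11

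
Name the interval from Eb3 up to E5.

E to E is the same letter name, plus 2 octaves, so the interval is some kind of fifteenth.
The perfect fifteenth is 24 semitones; here we have 25, one semitone wider: augmented.
(Equivalently, a compound augmented octave: an augmented octave plus an octave.)

augmented 15th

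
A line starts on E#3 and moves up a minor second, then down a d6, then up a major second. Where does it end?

A minor second up from E#3 is F#3.
Down a diminished sixth from F#3: A##2 (7 semitones down).
Up a major second from A##2: B##2 (2 semitones up).

B##2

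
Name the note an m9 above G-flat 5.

Two letters up from G (plus an octave) reaches A.
A minor ninth is 13 semitones; 13 semitones up from Gb5 gives Abb6.

A-double-flat 6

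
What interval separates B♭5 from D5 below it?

Descending from Bb5 to D5 is the same interval as ascending D5 to Bb5.
D to B spans six letter names (D-E-F-G-A-B): a sixth.
At 8 semitones, D5→Bb5 falls one short of a major sixth: minor.

minor 6th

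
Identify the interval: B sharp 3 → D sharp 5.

m10

B to D spans three letter names (B-C-D), plus an octave: a tenth.
A major tenth would be 16 semitones, but B#3 to D#5 is 15 — one semitone narrower, making it a minor tenth.
(Equivalently, a compound minor third: a minor third plus an octave.)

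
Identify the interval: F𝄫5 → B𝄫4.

d5

Descending from Fbb5 to Bbb4 is the same interval as ascending Bbb4 to Fbb5.
B to F spans five letter names (B-C-D-E-F), so the interval is some kind of fifth.
A perfect fifth would be 7 semitones; Bbb4 to Fbb5 is 6, one semitone narrower, so the interval is diminished.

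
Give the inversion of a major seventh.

minor 2nd

Interval numbers invert to sum to nine: 7 + 2 = 9, so a seventh inverts to a second.
Quality inverts too: major becomes minor. That makes the inversion a minor second.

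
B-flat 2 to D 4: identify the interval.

B to D spans three letter names (B-C-D), plus an octave: a tenth.
Counting semitones, Bb2→D4 is 16, which is the major tenth.
(Equivalently, a compound major third: a major third plus an octave.)

major tenth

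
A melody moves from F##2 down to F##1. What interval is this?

Descending from F##2 to F##1 is the same interval as ascending F##1 to F##2.
F to F is the same letter name, plus an octave: an octave.
F##1 to F##2 is 12 semitones, matching the perfect octave exactly, so the quality is perfect.

perfect octave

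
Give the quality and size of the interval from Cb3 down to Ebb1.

M13

Descending from Cb3 to Ebb1 is the same interval as ascending Ebb1 to Cb3.
E to C spans six letter names (E-F-G-A-B-C), plus an octave — that makes it a thirteenth of some quality.
Counting semitones, Ebb1→Cb3 is 21, which is the major thirteenth.
(Equivalently, a compound major sixth: a major sixth plus an octave.)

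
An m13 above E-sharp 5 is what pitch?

The thirteenth's letter: E up six letter names plus an octave → C.
A minor thirteenth is 20 semitones; 20 semitones up from E#5 gives C#7.

C-sharp 7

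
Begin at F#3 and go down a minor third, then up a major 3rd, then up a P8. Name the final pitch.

F##4

F#3 down a minor third → D#3 (3 semitones).
A major third up from D#3 is F##3.
F##3 up a perfect octave → F##4 (12 semitones).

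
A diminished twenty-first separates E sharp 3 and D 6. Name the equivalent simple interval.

Take out 2 octaves (14 from the number): 21 − 14 = 7.
Quality carries through unchanged, so the simple form is a diminished seventh.

diminished 7th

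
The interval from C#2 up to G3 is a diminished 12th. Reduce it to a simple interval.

Each octave removed subtracts seven from the number: 12 − 7 = 5.
That makes a diminished twelfth a compound diminished fifth — an octave plus a diminished fifth.

diminished 5th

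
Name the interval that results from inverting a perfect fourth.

The rule of nine gives the new number: 9 − 4 = 5, so a fourth becomes a fifth.
Quality inverts too: perfect stays perfect. That makes the inversion a perfect fifth.

P5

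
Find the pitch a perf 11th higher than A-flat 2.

D-flat 4

Four letters up from A (plus an octave) reaches D.
A perfect eleventh spans 17 semitones, so from Ab2 the target pitch is Db4.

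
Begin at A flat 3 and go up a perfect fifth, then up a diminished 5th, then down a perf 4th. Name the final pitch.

Ab3 up a perfect fifth → Eb4 (7 semitones).
Eb4 up a diminished fifth → Bbb4 (6 semitones).
Bbb4 down a perfect fourth → Fb4 (5 semitones).

F flat 4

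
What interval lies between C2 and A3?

M13

C to A spans six letter names (C-D-E-F-G-A), plus an octave, so the interval is some kind of thirteenth.
C2 to A3 is 21 semitones, matching the major thirteenth exactly, so the quality is major.
(Equivalently, a compound major sixth: a major sixth plus an octave.)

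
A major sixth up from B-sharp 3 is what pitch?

Six letter names up from B: G.
Moving 9 semitones up from B#3 (the size of a major sixth) reaches G##4.

G-double-sharp 4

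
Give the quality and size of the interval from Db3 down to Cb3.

Descending from Db3 to Cb3 is the same interval as ascending Cb3 to Db3.
C to D spans two letter names (C-D), so the interval is some kind of second.
The major second spans 2 semitones, and Cb3 to Db3 is exactly 2 semitones — so this is a major second.

major second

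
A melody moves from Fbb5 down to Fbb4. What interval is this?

perfect 8th

Descending from Fbb5 to Fbb4 is the same interval as ascending Fbb4 to Fbb5.
F to F is the same letter name, plus an octave: an octave.
Fbb4 to Fbb5 is 12 semitones, matching the perfect octave exactly, so the quality is perfect.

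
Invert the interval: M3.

Inverted interval numbers add to nine, so a third pairs with a sixth (3 + 6 = 9).
And major becomes minor under inversion, so we get a minor sixth.

minor 6th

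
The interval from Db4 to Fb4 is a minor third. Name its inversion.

major 6th

Inverted interval numbers add to nine, so a third pairs with a sixth (3 + 6 = 9).
And minor becomes major under inversion, so we get a major sixth.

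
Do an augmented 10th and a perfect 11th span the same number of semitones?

Yes

An augmented tenth spans 17 semitones, and a perfect eleventh also spans 17 semitones — they're enharmonic.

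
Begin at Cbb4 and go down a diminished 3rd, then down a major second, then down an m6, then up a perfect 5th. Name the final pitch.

A diminished third down from Cbb4 is Ab3.
Ab3 down a major second → Gb3 (2 semitones).
Gb3 down a minor sixth → Bb2 (8 semitones).
A perfect fifth up from Bb2 is F3.

F3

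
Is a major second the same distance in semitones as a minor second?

No

A major second is 2 semitones but a minor second is 1 semitone — different sizes.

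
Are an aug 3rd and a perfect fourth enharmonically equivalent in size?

An augmented third = 5 semitones = a perfect fourth; enharmonically equal.

Yes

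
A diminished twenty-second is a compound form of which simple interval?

Take out 2 octaves (14 from the number): 22 − 14 = 8.
Quality carries through unchanged, so the simple form is a diminished octave.

diminished octave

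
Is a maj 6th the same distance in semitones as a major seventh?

A major sixth spans 9 semitones; a major seventh spans 11 semitones. They differ by 2.

No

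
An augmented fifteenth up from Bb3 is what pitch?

The letter stays B (same as the start), shifted two octaves up.
An augmented fifteenth spans 25 semitones, so from Bb3 the target pitch is B5.

B5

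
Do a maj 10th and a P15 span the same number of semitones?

16 semitones (major tenth) vs 24 semitones (perfect fifteenth): not equal.

No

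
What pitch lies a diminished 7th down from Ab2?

Seven letter names down from A: B.
A diminished seventh is 9 semitones; 9 semitones down from Ab2 gives B1.

B1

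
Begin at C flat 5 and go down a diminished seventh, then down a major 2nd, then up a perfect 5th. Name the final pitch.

G 4

Cb5 down a diminished seventh → D4 (9 semitones).
D4 down a major second → C4 (2 semitones).
Up a perfect fifth from C4: G4 (7 semitones up).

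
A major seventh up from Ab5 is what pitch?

Seven letter names up from A: G.
Moving 11 semitones up from Ab5 (the size of a major seventh) reaches G6.

G6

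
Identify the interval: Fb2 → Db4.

F to D spans six letter names (F-G-A-B-C-D), plus an octave — that makes it a thirteenth of some quality.
Fb2 to Db4 is 21 semitones, matching the major thirteenth exactly, so the quality is major.
(Equivalently, a compound major sixth: a major sixth plus an octave.)

M13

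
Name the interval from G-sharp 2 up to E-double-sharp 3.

augmented sixth

G to E spans six letter names (G-A-B-C-D-E) — that makes it a sixth of some quality.
The major sixth is 9 semitones; here we have 10, one semitone wider: augmented.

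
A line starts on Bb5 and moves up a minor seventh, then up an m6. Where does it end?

Fb7

Up a minor seventh from Bb5: Ab6 (10 semitones up).
Up a minor sixth from Ab6: Fb7 (8 semitones up).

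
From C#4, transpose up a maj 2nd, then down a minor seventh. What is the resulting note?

E#3

Up a major second from C#4: D#4 (2 semitones up).
A minor seventh down from D#4 is E#3.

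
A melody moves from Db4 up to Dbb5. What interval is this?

diminished octave

D to D is the same letter name, plus an octave, so the interval is some kind of octave.
Db4 to Dbb5 spans 11 semitones — one semitone narrower than the perfect octave (12) — giving a diminished octave.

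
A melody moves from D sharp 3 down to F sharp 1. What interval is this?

M13

Descending from D#3 to F#1 is the same interval as ascending F#1 to D#3.
F to D spans six letter names (F-G-A-B-C-D), plus an octave — that makes it a thirteenth of some quality.
Counting semitones, F#1→D#3 is 21, which is the major thirteenth.
(Equivalently, a compound major sixth: a major sixth plus an octave.)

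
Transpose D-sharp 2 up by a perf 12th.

A-sharp 3

Counting five letter names plus an octave up from D lands on A.
A perfect twelfth is 19 semitones; 19 semitones up from D#2 gives A#3.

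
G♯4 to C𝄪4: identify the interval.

Descending from G#4 to C##4 is the same interval as ascending C##4 to G#4.
C to G spans five letter names (C-D-E-F-G) — that makes it a fifth of some quality.
C##4 to G#4 spans 6 semitones — one semitone narrower than the perfect fifth (7) — giving a diminished fifth.

diminished fifth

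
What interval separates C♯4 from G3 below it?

Descending from C#4 to G3 is the same interval as ascending G3 to C#4.
G to C spans four letter names (G-A-B-C): a fourth.
G3 to C#4 spans 6 semitones — one semitone wider than the perfect fourth (5) — giving an augmented fourth.

augmented 4th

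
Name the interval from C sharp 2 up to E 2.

C to E spans three letter names (C-D-E) — that makes it a third of some quality.
C#2 to E2 is 3 semitones, a half step short of the major third (4), so this is minor.

minor third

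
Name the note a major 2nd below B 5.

A 5

The second takes the letter from B down to A.
A major second is 2 semitones; 2 semitones down from B5 gives A5.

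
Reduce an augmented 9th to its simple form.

Subtracting seven from the interval number removes an octave: 9 − 7 = 2.
That makes an augmented ninth a compound augmented second — an octave plus an augmented second.

A2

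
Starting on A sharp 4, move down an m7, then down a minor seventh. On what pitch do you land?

C double-sharp 3

A#4 down a minor seventh → B#3 (10 semitones).
A minor seventh down from B#3 is C##3.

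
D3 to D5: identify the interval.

perfect 15th

D to D is the same letter name, plus 2 octaves, so the interval is some kind of fifteenth.
The perfect fifteenth spans 24 semitones, and D3 to D5 is exactly 24 semitones — so this is a perfect fifteenth.
(Equivalently, a compound perfect octave: a perfect octave plus an octave.)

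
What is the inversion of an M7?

Interval numbers invert to sum to nine: 7 + 2 = 9, so a seventh inverts to a second.
Quality inverts too: major becomes minor. That makes the inversion a minor second.

minor 2nd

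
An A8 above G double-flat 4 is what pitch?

An octave keeps the letter name G, an octave up from G.
An augmented octave is 13 semitones; 13 semitones up from Gbb4 gives Gb5.

G flat 5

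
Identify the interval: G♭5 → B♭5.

G to B spans three letter names (G-A-B), so the interval is some kind of third.
Counting semitones, Gb5→Bb5 is 4, which is the major third.

major 3rd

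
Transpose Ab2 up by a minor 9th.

Bbb3

Counting two letter names plus an octave up from A lands on B.
A minor ninth is 13 semitones; 13 semitones up from Ab2 gives Bbb3.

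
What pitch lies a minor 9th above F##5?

Counting two letter names plus an octave up from F lands on G.
A minor ninth is 13 semitones; 13 semitones up from F##5 gives G#6.

G#6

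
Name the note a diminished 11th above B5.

Four letters up from B (plus an octave) reaches E.
A diminished eleventh spans 16 semitones, so from B5 the target pitch is Eb7.

Eb7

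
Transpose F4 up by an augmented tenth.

A#5

Three letters up from F (plus an octave) reaches A.
An augmented tenth spans 17 semitones, so from F4 the target pitch is A#5.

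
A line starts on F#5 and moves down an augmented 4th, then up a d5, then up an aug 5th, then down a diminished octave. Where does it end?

D#5

F#5 down an augmented fourth → C5 (6 semitones).
A diminished fifth up from C5 is Gb5.
Gb5 up an augmented fifth → D6 (8 semitones).
D6 down a diminished octave → D#5 (11 semitones).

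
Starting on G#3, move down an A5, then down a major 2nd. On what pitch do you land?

Bb2

Down an augmented fifth from G#3: C3 (8 semitones down).
Down a major second from C3: Bb2 (2 semitones down).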